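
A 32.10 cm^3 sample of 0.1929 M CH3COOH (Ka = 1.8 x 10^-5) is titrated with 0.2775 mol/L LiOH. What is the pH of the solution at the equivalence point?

n(CH3COOH) = 0.1929 x 0.03210 = 0.006192 mol; V(LiOH) at equivalence = 0.006192/0.2775 = 0.02231 L.
At equivalence all the acid is converted to CH3COO-; total volume = 0.03210 + 0.02231 = 0.05441 L, so [CH3COO-] = 0.006192/0.05441 = 0.1138 M.
Kb = Kw/Ka = 1.0e-14 / 1.8 x 10^-5 = 5.56e-10.
[OH^-] = sqrt(Kb x [CH3COO-]) = sqrt(5.56e-10 x 0.1138) = 7.95e-6 M.
pOH = 5.10, so pH = 14.00 - 5.10 = 8.90.

8.90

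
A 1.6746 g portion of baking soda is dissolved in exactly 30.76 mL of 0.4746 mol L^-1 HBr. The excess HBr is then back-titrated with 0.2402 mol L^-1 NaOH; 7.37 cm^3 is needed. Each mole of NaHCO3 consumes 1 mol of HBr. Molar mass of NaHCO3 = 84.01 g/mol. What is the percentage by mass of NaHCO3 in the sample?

64.4%

Total n(HBr) added = 0.4746 x 0.03076 = 0.01460 mol.
n(NaOH) used = 0.2402 x 0.007370 = 0.001770 mol, which equals the excess n(HBr).
So n(HBr) consumed by the sample = 0.01460 - 0.001770 = 0.01283 mol.
n(NaHCO3) = 0.01283 / 1 = 0.01283 mol.
mass NaHCO3 = 0.01283 x 84.01 = 1.078 g, so %NaHCO3 = 1.078/1.6746 x 100 = 64.4%.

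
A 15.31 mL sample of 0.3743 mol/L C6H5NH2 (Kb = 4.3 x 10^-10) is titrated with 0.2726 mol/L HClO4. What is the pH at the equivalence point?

n(C6H5NH2) = 0.3743 x 0.01531 = 0.005731 mol; V(HClO4) at equivalence = 0.005731/0.2726 = 0.02102 L.
At equivalence the base is fully converted to C6H5NH3+; total volume = 0.03633 L, so [C6H5NH3+] = 0.005731/0.03633 = 0.1577 M.
Ka(C6H5NH3+) = Kw/Kb = 1.0e-14 / 4.3 x 10^-10 = 2.33e-5.
[H^+] = sqrt(Ka x [C6H5NH3+]) = sqrt(2.33e-5 x 0.1577) = 0.00192 M.
pH = -log(0.00192) = 2.72.

2.72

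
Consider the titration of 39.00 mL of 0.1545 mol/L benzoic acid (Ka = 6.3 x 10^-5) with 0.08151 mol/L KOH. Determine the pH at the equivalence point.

8.46

n(C6H5COOH) = 0.1545 x 0.03900 = 0.006026 mol; V(KOH) at equivalence = 0.006026/0.08151 = 0.07392 L.
At equivalence all the acid is converted to C6H5COO-; total volume = 0.03900 + 0.07392 = 0.1129 L, so [C6H5COO-] = 0.006026/0.1129 = 0.05336 M.
Kb = Kw/Ka = 1.0e-14 / 6.3 x 10^-5 = 1.59e-10.
[OH^-] = sqrt(Kb x [C6H5COO-]) = sqrt(1.59e-10 x 0.05336) = 2.91e-6 M.
pOH = 5.54, so pH = 14.00 - 5.54 = 8.46.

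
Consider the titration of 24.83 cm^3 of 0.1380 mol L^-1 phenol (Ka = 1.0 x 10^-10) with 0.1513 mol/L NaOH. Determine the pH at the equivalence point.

11.43

n(C6H5OH) = 0.1380 x 0.02483 = 0.003427 mol; V(NaOH) at equivalence = 0.003427/0.1513 = 0.02265 L.
At equivalence all the acid is converted to C6H5O-; total volume = 0.02483 + 0.02265 = 0.04748 L, so [C6H5O-] = 0.003427/0.04748 = 0.07217 M.
Kb = Kw/Ka = 1.0e-14 / 1.0 x 10^-10 = 0.000100.
[OH^-] = sqrt(Kb x [C6H5O-]) = sqrt(0.000100 x 0.07217) = 0.00269 M.
pOH = 2.57, so pH = 14.00 - 2.57 = 11.43.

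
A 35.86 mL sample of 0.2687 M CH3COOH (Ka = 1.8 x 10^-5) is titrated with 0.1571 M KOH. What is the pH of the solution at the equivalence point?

n(CH3COOH) = 0.2687 x 0.03586 = 0.009636 mol; V(KOH) at equivalence = 0.009636/0.1571 = 0.06133 L.
At equivalence all the acid is converted to CH3COO-; total volume = 0.03586 + 0.06133 = 0.09719 L, so [CH3COO-] = 0.009636/0.09719 = 0.09914 M.
Kb = Kw/Ka = 1.0e-14 / 1.8 x 10^-5 = 5.56e-10.
[OH^-] = sqrt(Kb x [CH3COO-]) = sqrt(5.56e-10 x 0.09914) = 7.42e-6 M.
pOH = 5.13, so pH = 14.00 - 5.13 = 8.87.

8.87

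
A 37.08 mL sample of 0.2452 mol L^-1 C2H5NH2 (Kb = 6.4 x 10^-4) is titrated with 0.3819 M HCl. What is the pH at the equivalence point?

5.82

n(C2H5NH2) = 0.2452 x 0.03708 = 0.009092 mol; V(HCl) at equivalence = 0.009092/0.3819 = 0.02381 L.
At equivalence the base is fully converted to C2H5NH3+; total volume = 0.06089 L, so [C2H5NH3+] = 0.009092/0.06089 = 0.1493 M.
Ka(C2H5NH3+) = Kw/Kb = 1.0e-14 / 6.4 x 10^-4 = 1.56e-11.
[H^+] = sqrt(Ka x [C2H5NH3+]) = sqrt(1.56e-11 x 0.1493) = 1.53e-6 M.
pH = -log(1.53e-6) = 5.82.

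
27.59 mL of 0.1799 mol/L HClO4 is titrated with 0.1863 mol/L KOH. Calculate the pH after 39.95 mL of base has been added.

n(acid) = 0.1799 x 0.02759 = 0.004963 mol; n(KOH) added = 0.1863 x 0.03995 = 0.007443 mol.
Base is in excess by 0.007443 - 0.004963 = 0.002479 mol in a total volume of 0.06754 L.
[OH^-] = 0.002479/0.06754 = 0.03671 M, so pOH = 1.44 and pH = 14.00 - 1.44 = 12.56.

12.56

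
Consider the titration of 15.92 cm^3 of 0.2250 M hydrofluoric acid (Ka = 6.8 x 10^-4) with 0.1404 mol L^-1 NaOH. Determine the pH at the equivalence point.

8.05

n(HF) = 0.2250 x 0.01592 = 0.003582 mol; V(NaOH) at equivalence = 0.003582/0.1404 = 0.02551 L.
At equivalence all the acid is converted to F-; total volume = 0.01592 + 0.02551 = 0.04143 L, so [F-] = 0.003582/0.04143 = 0.08645 M.
Kb = Kw/Ka = 1.0e-14 / 6.8 x 10^-4 = 1.47e-11.
[OH^-] = sqrt(Kb x [F-]) = sqrt(1.47e-11 x 0.08645) = 1.13e-6 M.
pOH = 5.95, so pH = 14.00 - 5.95 = 8.05.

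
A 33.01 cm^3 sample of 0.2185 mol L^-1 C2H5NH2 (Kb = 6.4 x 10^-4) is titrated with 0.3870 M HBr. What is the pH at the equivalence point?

n(C2H5NH2) = 0.2185 x 0.03301 = 0.007213 mol; V(HBr) at equivalence = 0.007213/0.3870 = 0.01864 L.
At equivalence the base is fully converted to C2H5NH3+; total volume = 0.05165 L, so [C2H5NH3+] = 0.007213/0.05165 = 0.1397 M.
Ka(C2H5NH3+) = Kw/Kb = 1.0e-14 / 6.4 x 10^-4 = 1.56e-11.
[H^+] = sqrt(Ka x [C2H5NH3+]) = sqrt(1.56e-11 x 0.1397) = 1.48e-6 M.
pH = -log(1.48e-6) = 5.83.

5.83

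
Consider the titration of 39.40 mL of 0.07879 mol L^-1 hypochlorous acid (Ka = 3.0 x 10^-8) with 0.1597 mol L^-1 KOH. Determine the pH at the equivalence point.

10.12

n(HClO) = 0.07879 x 0.03940 = 0.003104 mol; V(KOH) at equivalence = 0.003104/0.1597 = 0.01944 L.
At equivalence all the acid is converted to ClO-; total volume = 0.03940 + 0.01944 = 0.05884 L, so [ClO-] = 0.003104/0.05884 = 0.05276 M.
Kb = Kw/Ka = 1.0e-14 / 3.0 x 10^-8 = 3.33e-7.
[OH^-] = sqrt(Kb x [ClO-]) = sqrt(3.33e-7 x 0.05276) = 0.000133 M.
pOH = 3.88, so pH = 14.00 - 3.88 = 10.12.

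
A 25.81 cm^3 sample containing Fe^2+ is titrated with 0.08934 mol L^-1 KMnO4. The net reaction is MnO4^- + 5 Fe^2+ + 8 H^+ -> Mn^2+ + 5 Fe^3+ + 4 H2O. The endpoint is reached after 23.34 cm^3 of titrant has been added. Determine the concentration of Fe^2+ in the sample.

n(KMnO4) = 0.08934 x 0.02334 = 0.002085 mol.
From the balanced equation, 1 mol KMnO4 reacts with 5 mol Fe^2+, so n(Fe^2+) = 0.002085 x 5/1 = 0.01043 mol.
[Fe^2+] = 0.01043 / 0.02581 L = 0.404 M.

0.404 M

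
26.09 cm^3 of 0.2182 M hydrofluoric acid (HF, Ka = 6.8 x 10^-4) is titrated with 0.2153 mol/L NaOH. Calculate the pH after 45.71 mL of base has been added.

n(acid) = 0.2182 x 0.02609 = 0.005693 mol; n(NaOH) added = 0.2153 x 0.04571 = 0.009841 mol.
Base is in excess by 0.009841 - 0.005693 = 0.004149 mol in a total volume of 0.07180 L.
[OH^-] = 0.004149/0.07180 = 0.05778 M, so pOH = 1.24 and pH = 14.00 - 1.24 = 12.76.

12.76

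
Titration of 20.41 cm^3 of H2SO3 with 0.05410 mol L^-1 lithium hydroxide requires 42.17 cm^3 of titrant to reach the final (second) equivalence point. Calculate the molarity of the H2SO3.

0.0559 M

n(LiOH) = 0.05410 x 0.04217 = 0.002281 mol.
At the final (second) equivalence point, 2 mol OH^- react per mol H2SO3, so n(H2SO3) = 0.002281 / 2 = 0.001141 mol.
[H2SO3] = 0.001141 / 0.02041 L = 0.0559 M.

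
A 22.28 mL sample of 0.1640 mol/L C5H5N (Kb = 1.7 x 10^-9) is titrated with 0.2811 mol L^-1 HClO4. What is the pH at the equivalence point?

3.11

n(C5H5N) = 0.1640 x 0.02228 = 0.003654 mol; V(HClO4) at equivalence = 0.003654/0.2811 = 0.01300 L.
At equivalence the base is fully converted to C5H5NH+; total volume = 0.03528 L, so [C5H5NH+] = 0.003654/0.03528 = 0.1036 M.
Ka(C5H5NH+) = Kw/Kb = 1.0e-14 / 1.7 x 10^-9 = 5.88e-6.
[H^+] = sqrt(Ka x [C5H5NH+]) = sqrt(5.88e-6 x 0.1036) = 0.000781 M.
pH = -log(0.000781) = 3.11.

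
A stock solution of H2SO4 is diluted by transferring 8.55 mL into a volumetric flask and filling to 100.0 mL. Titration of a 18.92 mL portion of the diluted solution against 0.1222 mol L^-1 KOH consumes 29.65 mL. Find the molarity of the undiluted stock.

1.12 M

n(KOH) = 0.1222 x 0.02965 = 0.003623 mol.
n(H2SO4) in the aliquot = 0.003623 x 1/2 = 0.001812 mol.
[diluted H2SO4] = 0.001812 / 0.01892 = 0.09575 M.
Dilution factor = 100.0/8.550 = 11.70, so [stock] = 0.09575 x 11.70 = 1.12 M.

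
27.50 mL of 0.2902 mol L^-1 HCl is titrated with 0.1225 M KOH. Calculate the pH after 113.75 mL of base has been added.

n(acid) = 0.2902 x 0.02750 = 0.007980 mol; n(KOH) added = 0.1225 x 0.1138 = 0.01393 mol.
Base is in excess by 0.01393 - 0.007980 = 0.005954 mol in a total volume of 0.1412 L.
[OH^-] = 0.005954/0.1412 = 0.04215 M, so pOH = 1.38 and pH = 14.00 - 1.38 = 12.62.

12.62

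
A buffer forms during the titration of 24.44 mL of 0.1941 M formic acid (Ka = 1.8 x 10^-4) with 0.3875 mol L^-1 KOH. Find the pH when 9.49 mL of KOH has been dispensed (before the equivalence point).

4.28

Initial n(HCOOH) = 0.1941 x 0.02444 = 0.004744 mol.
n(KOH) added = 0.3875 x 0.009490 = 0.003677 mol, converting that many moles of HCOOH to HCOO-.
Remaining n(HCOOH) = 0.001066 mol; n(HCOO-) = 0.003677 mol.
By Henderson-Hasselbalch, pH = pKa + log([A^-]/[HA]) = 3.74 + log(0.003677/0.001066) = 3.74 + (+0.54) = 4.28.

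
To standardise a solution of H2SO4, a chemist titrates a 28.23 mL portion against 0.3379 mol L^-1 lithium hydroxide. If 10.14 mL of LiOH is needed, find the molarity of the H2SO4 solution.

0.0607 M

n(LiOH) delivered = 0.3379 x 0.01014 = 0.003426 mol.
The reaction is 1 H2SO4 + 2 LiOH, so n(H2SO4) = 0.003426 x 1/2 = 0.001713 mol.
[H2SO4] = 0.001713 mol / 0.02823 L = 0.0607 M.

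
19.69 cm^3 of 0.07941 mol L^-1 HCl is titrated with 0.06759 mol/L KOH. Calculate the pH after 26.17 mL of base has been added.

n(acid) = 0.07941 x 0.01969 = 0.001564 mol; n(KOH) added = 0.06759 x 0.02617 = 0.001769 mol.
Base is in excess by 0.001769 - 0.001564 = 0.0002052 mol in a total volume of 0.04586 L.
[OH^-] = 0.0002052/0.04586 = 0.004476 M, so pOH = 2.35 and pH = 14.00 - 2.35 = 11.65.

11.65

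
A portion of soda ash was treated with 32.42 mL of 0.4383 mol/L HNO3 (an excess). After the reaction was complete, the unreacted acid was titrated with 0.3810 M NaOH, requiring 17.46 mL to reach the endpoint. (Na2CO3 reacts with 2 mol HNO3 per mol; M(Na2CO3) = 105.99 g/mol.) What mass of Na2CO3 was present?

Total n(HNO3) added = 0.4383 x 0.03242 = 0.01421 mol.
n(NaOH) used = 0.3810 x 0.01746 = 0.006652 mol, which equals the excess n(HNO3).
So n(HNO3) consumed by the sample = 0.01421 - 0.006652 = 0.007557 mol.
n(Na2CO3) = 0.007557 / 2 = 0.003779 mol.
mass = 0.003779 mol x 105.99 g/mol = 0.401 g.

0.401 g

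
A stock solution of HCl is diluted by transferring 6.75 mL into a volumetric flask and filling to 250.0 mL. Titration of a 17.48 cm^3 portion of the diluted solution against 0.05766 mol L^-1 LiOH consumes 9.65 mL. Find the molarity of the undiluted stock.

n(LiOH) = 0.05766 x 0.009650 = 0.0005564 mol.
n(HCl) in the aliquot = 0.0005564 mol.
[diluted HCl] = 0.0005564 / 0.01748 = 0.03183 M.
Dilution factor = 250.0/6.750 = 37.04, so [stock] = 0.03183 x 37.04 = 1.18 M.

1.18 M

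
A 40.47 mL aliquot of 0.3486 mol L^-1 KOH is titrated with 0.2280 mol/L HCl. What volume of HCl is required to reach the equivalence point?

61.9 mL

n(KOH) = 0.3486 mol/L x 0.04047 L = 0.01411 mol.
At equivalence n(HCl) = n(KOH) = 0.01411 mol.
V(HCl) = 0.01411 / 0.2280 = 0.06188 L = 61.9 mL.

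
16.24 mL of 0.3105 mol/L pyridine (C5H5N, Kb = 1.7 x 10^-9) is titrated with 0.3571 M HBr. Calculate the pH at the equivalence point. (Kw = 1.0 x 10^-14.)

n(C5H5N) = 0.3105 x 0.01624 = 0.005043 mol; V(HBr) at equivalence = 0.005043/0.3571 = 0.01412 L.
At equivalence the base is fully converted to C5H5NH+; total volume = 0.03036 L, so [C5H5NH+] = 0.005043/0.03036 = 0.1661 M.
Ka(C5H5NH+) = Kw/Kb = 1.0e-14 / 1.7 x 10^-9 = 5.88e-6.
[H^+] = sqrt(Ka x [C5H5NH+]) = sqrt(5.88e-6 x 0.1661) = 0.000988 M.
pH = -log(0.000988) = 3.01.

3.01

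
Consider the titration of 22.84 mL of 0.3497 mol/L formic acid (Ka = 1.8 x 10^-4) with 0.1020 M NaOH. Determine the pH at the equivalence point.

8.32

n(HCOOH) = 0.3497 x 0.02284 = 0.007987 mol; V(NaOH) at equivalence = 0.007987/0.1020 = 0.07831 L.
At equivalence all the acid is converted to HCOO-; total volume = 0.02284 + 0.07831 = 0.1011 L, so [HCOO-] = 0.007987/0.1011 = 0.07897 M.
Kb = Kw/Ka = 1.0e-14 / 1.8 x 10^-4 = 5.56e-11.
[OH^-] = sqrt(Kb x [HCOO-]) = sqrt(5.56e-11 x 0.07897) = 2.09e-6 M.
pOH = 5.68, so pH = 14.00 - 5.68 = 8.32.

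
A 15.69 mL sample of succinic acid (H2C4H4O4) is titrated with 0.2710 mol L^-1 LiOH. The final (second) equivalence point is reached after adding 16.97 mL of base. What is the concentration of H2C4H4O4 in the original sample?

n(LiOH) = 0.2710 x 0.01697 = 0.004599 mol.
At the final (second) equivalence point, 2 mol OH^- react per mol H2C4H4O4, so n(H2C4H4O4) = 0.004599 / 2 = 0.002299 mol.
[H2C4H4O4] = 0.002299 / 0.01569 L = 0.147 M.

0.147 M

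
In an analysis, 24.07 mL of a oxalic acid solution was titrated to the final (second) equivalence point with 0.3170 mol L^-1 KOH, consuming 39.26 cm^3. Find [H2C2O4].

0.259 M

n(KOH) = 0.3170 x 0.03926 = 0.01245 mol.
At the final (second) equivalence point, 2 mol OH^- react per mol H2C2O4, so n(H2C2O4) = 0.01245 / 2 = 0.006223 mol.
[H2C2O4] = 0.006223 / 0.02407 L = 0.259 M.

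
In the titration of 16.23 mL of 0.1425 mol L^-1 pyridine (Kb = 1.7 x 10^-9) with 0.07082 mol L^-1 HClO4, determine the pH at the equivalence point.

n(C5H5N) = 0.1425 x 0.01623 = 0.002313 mol; V(HClO4) at equivalence = 0.002313/0.07082 = 0.03266 L.
At equivalence the base is fully converted to C5H5NH+; total volume = 0.04889 L, so [C5H5NH+] = 0.002313/0.04889 = 0.04731 M.
Ka(C5H5NH+) = Kw/Kb = 1.0e-14 / 1.7 x 10^-9 = 5.88e-6.
[H^+] = sqrt(Ka x [C5H5NH+]) = sqrt(5.88e-6 x 0.04731) = 0.000528 M.
pH = -log(0.000528) = 3.28.

3.28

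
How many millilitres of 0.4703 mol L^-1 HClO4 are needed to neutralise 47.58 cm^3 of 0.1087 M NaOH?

n(NaOH) = 0.1087 mol/L x 0.04758 L = 0.005172 mol.
At equivalence n(HClO4) = n(NaOH) = 0.005172 mol.
V(HClO4) = 0.005172 / 0.4703 = 0.01100 L = 11.0 mL.

11.0 mL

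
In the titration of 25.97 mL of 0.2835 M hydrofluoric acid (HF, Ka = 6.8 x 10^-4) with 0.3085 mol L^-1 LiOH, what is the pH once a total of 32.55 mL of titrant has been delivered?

12.66

n(acid) = 0.2835 x 0.02597 = 0.007362 mol; n(LiOH) added = 0.3085 x 0.03255 = 0.01004 mol.
Base is in excess by 0.01004 - 0.007362 = 0.002679 mol in a total volume of 0.05852 L.
[OH^-] = 0.002679/0.05852 = 0.04578 M, so pOH = 1.34 and pH = 14.00 - 1.34 = 12.66.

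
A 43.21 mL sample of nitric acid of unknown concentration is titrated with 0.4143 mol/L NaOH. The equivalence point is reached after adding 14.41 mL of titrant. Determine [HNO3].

n(NaOH) delivered = 0.4143 x 0.01441 = 0.005970 mol.
For a 1:1 reaction, n(HNO3) = 0.005970 mol.
[HNO3] = 0.005970 mol / 0.04321 L = 0.138 M.

0.138 M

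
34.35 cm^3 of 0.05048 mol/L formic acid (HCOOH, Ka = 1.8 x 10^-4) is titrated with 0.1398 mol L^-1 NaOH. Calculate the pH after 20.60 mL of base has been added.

n(acid) = 0.05048 x 0.03435 = 0.001734 mol; n(NaOH) added = 0.1398 x 0.02060 = 0.002880 mol.
Base is in excess by 0.002880 - 0.001734 = 0.001146 mol in a total volume of 0.05495 L.
[OH^-] = 0.001146/0.05495 = 0.02085 M, so pOH = 1.68 and pH = 14.00 - 1.68 = 12.32.

12.32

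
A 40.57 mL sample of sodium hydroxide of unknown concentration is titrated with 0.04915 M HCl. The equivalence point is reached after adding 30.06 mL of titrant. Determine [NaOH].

n(HCl) delivered = 0.04915 x 0.03006 = 0.001477 mol.
For a 1:1 reaction, n(NaOH) = 0.001477 mol.
[NaOH] = 0.001477 mol / 0.04057 L = 0.0364 M.

0.0364 M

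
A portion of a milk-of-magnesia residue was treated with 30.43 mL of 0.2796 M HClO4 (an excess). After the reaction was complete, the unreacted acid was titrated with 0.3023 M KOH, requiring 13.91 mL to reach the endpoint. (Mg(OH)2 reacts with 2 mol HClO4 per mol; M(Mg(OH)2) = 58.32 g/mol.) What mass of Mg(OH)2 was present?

0.125 g

Total n(HClO4) added = 0.2796 x 0.03043 = 0.008508 mol.
n(KOH) used = 0.3023 x 0.01391 = 0.004205 mol, which equals the excess n(HClO4).
So n(HClO4) consumed by the sample = 0.008508 - 0.004205 = 0.004303 mol.
n(Mg(OH)2) = 0.004303 / 2 = 0.002152 mol.
mass = 0.002152 mol x 58.32 g/mol = 0.125 g.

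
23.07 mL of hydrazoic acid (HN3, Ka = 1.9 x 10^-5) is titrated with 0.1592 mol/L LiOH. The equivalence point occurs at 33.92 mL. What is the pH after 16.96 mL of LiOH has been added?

16.96 mL is exactly half the equivalence volume (33.92/2), i.e. the half-equivalence point.
There, n(HA) = n(A^-), so pH = pKa = -log(1.9 x 10^-5) = 4.72.

4.72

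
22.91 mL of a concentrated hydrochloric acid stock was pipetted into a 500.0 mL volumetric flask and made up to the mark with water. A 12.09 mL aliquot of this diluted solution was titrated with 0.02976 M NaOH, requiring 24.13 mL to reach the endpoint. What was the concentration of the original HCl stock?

n(NaOH) = 0.02976 x 0.02413 = 0.0007181 mol.
n(HCl) in the aliquot = 0.0007181 mol.
[diluted HCl] = 0.0007181 / 0.01209 = 0.05940 M.
Dilution factor = 500.0/22.91 = 21.82, so [stock] = 0.05940 x 21.82 = 1.30 M.

1.30 M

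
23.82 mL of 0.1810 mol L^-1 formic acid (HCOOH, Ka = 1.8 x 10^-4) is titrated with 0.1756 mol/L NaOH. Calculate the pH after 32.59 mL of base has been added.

n(acid) = 0.1810 x 0.02382 = 0.004311 mol; n(NaOH) added = 0.1756 x 0.03259 = 0.005723 mol.
Base is in excess by 0.005723 - 0.004311 = 0.001411 mol in a total volume of 0.05641 L.
[OH^-] = 0.001411/0.05641 = 0.02502 M, so pOH = 1.60 and pH = 14.00 - 1.60 = 12.40.

12.40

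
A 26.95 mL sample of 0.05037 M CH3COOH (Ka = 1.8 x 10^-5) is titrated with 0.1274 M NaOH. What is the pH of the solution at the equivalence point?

8.65

n(CH3COOH) = 0.05037 x 0.02695 = 0.001357 mol; V(NaOH) at equivalence = 0.001357/0.1274 = 0.01066 L.
At equivalence all the acid is converted to CH3COO-; total volume = 0.02695 + 0.01066 = 0.03761 L, so [CH3COO-] = 0.001357/0.03761 = 0.03610 M.
Kb = Kw/Ka = 1.0e-14 / 1.8 x 10^-5 = 5.56e-10.
[OH^-] = sqrt(Kb x [CH3COO-]) = sqrt(5.56e-10 x 0.03610) = 4.48e-6 M.
pOH = 5.35, so pH = 14.00 - 5.35 = 8.65.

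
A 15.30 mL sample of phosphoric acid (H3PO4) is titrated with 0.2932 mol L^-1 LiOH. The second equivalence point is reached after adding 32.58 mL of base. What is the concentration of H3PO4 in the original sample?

0.312 M

n(LiOH) = 0.2932 x 0.03258 = 0.009552 mol.
At the second equivalence point, 2 mol OH^- react per mol H3PO4, so n(H3PO4) = 0.009552 / 2 = 0.004776 mol.
[H3PO4] = 0.004776 / 0.01530 L = 0.312 M.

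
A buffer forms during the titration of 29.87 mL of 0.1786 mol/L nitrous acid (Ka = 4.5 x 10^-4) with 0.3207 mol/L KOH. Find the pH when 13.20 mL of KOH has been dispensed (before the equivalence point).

Initial n(HNO2) = 0.1786 x 0.02987 = 0.005335 mol.
n(KOH) added = 0.3207 x 0.01320 = 0.004233 mol, converting that many moles of HNO2 to NO2-.
Remaining n(HNO2) = 0.001102 mol; n(NO2-) = 0.004233 mol.
By Henderson-Hasselbalch, pH = pKa + log([A^-]/[HA]) = 3.35 + log(0.004233/0.001102) = 3.35 + (+0.58) = 3.93.

3.93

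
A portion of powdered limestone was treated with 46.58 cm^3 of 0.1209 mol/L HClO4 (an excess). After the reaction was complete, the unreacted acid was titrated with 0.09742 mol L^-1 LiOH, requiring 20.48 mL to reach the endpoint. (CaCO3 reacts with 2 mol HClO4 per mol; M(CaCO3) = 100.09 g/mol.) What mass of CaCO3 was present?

Total n(HClO4) added = 0.1209 x 0.04658 = 0.005632 mol.
n(LiOH) used = 0.09742 x 0.02048 = 0.001995 mol, which equals the excess n(HClO4).
So n(HClO4) consumed by the sample = 0.005632 - 0.001995 = 0.003636 mol.
n(CaCO3) = 0.003636 / 2 = 0.001818 mol.
mass = 0.001818 mol x 100.09 g/mol = 0.182 g.

0.182 g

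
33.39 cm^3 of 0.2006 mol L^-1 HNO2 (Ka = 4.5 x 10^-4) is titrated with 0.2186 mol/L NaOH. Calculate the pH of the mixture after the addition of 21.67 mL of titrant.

Initial n(HNO2) = 0.2006 x 0.03339 = 0.006698 mol.
n(NaOH) added = 0.2186 x 0.02167 = 0.004737 mol, converting that many moles of HNO2 to NO2-.
Remaining n(HNO2) = 0.001961 mol; n(NO2-) = 0.004737 mol.
By Henderson-Hasselbalch, pH = pKa + log([A^-]/[HA]) = 3.35 + log(0.004737/0.001961) = 3.35 + (+0.38) = 3.73.

3.73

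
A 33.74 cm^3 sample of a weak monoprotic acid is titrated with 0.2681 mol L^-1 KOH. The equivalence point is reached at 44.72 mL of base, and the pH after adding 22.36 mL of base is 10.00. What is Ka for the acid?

22.36 mL is half of the equivalence volume, so this is the half-equivalence point where [HA] = [A^-].
At half-equivalence pH = pKa, so pKa = 10.00.
Ka = 10^(-10.00) = 1.0 x 10^-10.

1.0 x 10^-10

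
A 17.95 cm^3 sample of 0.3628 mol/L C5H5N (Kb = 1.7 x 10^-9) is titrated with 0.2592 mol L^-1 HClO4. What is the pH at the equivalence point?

3.03

n(C5H5N) = 0.3628 x 0.01795 = 0.006512 mol; V(HClO4) at equivalence = 0.006512/0.2592 = 0.02512 L.
At equivalence the base is fully converted to C5H5NH+; total volume = 0.04307 L, so [C5H5NH+] = 0.006512/0.04307 = 0.1512 M.
Ka(C5H5NH+) = Kw/Kb = 1.0e-14 / 1.7 x 10^-9 = 5.88e-6.
[H^+] = sqrt(Ka x [C5H5NH+]) = sqrt(5.88e-6 x 0.1512) = 0.000943 M.
pH = -log(0.000943) = 3.03.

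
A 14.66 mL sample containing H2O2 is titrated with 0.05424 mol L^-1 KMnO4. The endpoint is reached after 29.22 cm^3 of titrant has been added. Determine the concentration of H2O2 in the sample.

0.270 M

n(KMnO4) = 0.05424 x 0.02922 = 0.001585 mol.
From the balanced equation, 2 mol KMnO4 reacts with 5 mol H2O2, so n(H2O2) = 0.001585 x 5/2 = 0.003962 mol.
[H2O2] = 0.003962 / 0.01466 L = 0.270 M.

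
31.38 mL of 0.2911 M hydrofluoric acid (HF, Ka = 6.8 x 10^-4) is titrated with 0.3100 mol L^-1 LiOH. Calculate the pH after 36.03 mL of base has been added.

12.48

n(acid) = 0.2911 x 0.03138 = 0.009135 mol; n(LiOH) added = 0.3100 x 0.03603 = 0.01117 mol.
Base is in excess by 0.01117 - 0.009135 = 0.002035 mol in a total volume of 0.06741 L.
[OH^-] = 0.002035/0.06741 = 0.03018 M, so pOH = 1.52 and pH = 14.00 - 1.52 = 12.48.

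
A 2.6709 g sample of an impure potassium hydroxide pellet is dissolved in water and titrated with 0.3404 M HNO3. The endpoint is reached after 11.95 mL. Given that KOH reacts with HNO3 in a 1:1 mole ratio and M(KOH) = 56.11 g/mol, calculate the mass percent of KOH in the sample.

8.55%

n(HNO3) = 0.3404 x 0.01195 = 0.004068 mol.
n(KOH) = 0.004068 / 1 = 0.004068 mol.
mass of KOH = 0.004068 x 56.11 = 0.2282 g.
% purity = 0.2282 / 2.6709 x 100 = 8.55%.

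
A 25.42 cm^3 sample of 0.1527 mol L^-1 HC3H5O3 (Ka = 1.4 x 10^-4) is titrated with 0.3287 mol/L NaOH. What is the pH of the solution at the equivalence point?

n(HC3H5O3) = 0.1527 x 0.02542 = 0.003882 mol; V(NaOH) at equivalence = 0.003882/0.3287 = 0.01181 L.
At equivalence all the acid is converted to C3H5O3-; total volume = 0.02542 + 0.01181 = 0.03723 L, so [C3H5O3-] = 0.003882/0.03723 = 0.1043 M.
Kb = Kw/Ka = 1.0e-14 / 1.4 x 10^-4 = 7.14e-11.
[OH^-] = sqrt(Kb x [C3H5O3-]) = sqrt(7.14e-11 x 0.1043) = 2.73e-6 M.
pOH = 5.56, so pH = 14.00 - 5.56 = 8.44.

8.44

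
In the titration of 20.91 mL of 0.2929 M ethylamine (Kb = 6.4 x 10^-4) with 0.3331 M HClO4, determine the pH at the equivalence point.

n(C2H5NH2) = 0.2929 x 0.02091 = 0.006125 mol; V(HClO4) at equivalence = 0.006125/0.3331 = 0.01839 L.
At equivalence the base is fully converted to C2H5NH3+; total volume = 0.03930 L, so [C2H5NH3+] = 0.006125/0.03930 = 0.1559 M.
Ka(C2H5NH3+) = Kw/Kb = 1.0e-14 / 6.4 x 10^-4 = 1.56e-11.
[H^+] = sqrt(Ka x [C2H5NH3+]) = sqrt(1.56e-11 x 0.1559) = 1.56e-6 M.
pH = -log(1.56e-6) = 5.81.

5.81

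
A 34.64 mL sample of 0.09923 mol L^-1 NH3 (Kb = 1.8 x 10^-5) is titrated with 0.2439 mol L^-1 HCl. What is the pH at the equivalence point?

n(NH3) = 0.09923 x 0.03464 = 0.003437 mol; V(HCl) at equivalence = 0.003437/0.2439 = 0.01409 L.
At equivalence the base is fully converted to NH4+; total volume = 0.04873 L, so [NH4+] = 0.003437/0.04873 = 0.07053 M.
Ka(NH4+) = Kw/Kb = 1.0e-14 / 1.8 x 10^-5 = 5.56e-10.
[H^+] = sqrt(Ka x [NH4+]) = sqrt(5.56e-10 x 0.07053) = 6.26e-6 M.
pH = -log(6.26e-6) = 5.20.

5.20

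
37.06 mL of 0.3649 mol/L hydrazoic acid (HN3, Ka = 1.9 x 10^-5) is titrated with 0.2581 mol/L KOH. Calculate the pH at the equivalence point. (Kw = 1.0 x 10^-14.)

n(HN3) = 0.3649 x 0.03706 = 0.01352 mol; V(KOH) at equivalence = 0.01352/0.2581 = 0.05240 L.
At equivalence all the acid is converted to N3-; total volume = 0.03706 + 0.05240 = 0.08946 L, so [N3-] = 0.01352/0.08946 = 0.1512 M.
Kb = Kw/Ka = 1.0e-14 / 1.9 x 10^-5 = 5.26e-10.
[OH^-] = sqrt(Kb x [N3-]) = sqrt(5.26e-10 x 0.1512) = 8.92e-6 M.
pOH = 5.05, so pH = 14.00 - 5.05 = 8.95.

8.95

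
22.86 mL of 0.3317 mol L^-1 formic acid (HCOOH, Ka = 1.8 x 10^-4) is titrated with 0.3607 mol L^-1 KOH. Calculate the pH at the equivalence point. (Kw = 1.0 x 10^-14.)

n(HCOOH) = 0.3317 x 0.02286 = 0.007583 mol; V(KOH) at equivalence = 0.007583/0.3607 = 0.02102 L.
At equivalence all the acid is converted to HCOO-; total volume = 0.02286 + 0.02102 = 0.04388 L, so [HCOO-] = 0.007583/0.04388 = 0.1728 M.
Kb = Kw/Ka = 1.0e-14 / 1.8 x 10^-4 = 5.56e-11.
[OH^-] = sqrt(Kb x [HCOO-]) = sqrt(5.56e-11 x 0.1728) = 3.10e-6 M.
pOH = 5.51, so pH = 14.00 - 5.51 = 8.49.

8.49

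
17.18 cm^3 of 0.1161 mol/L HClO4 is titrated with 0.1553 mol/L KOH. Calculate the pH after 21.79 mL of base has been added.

12.55

n(acid) = 0.1161 x 0.01718 = 0.001995 mol; n(KOH) added = 0.1553 x 0.02179 = 0.003384 mol.
Base is in excess by 0.003384 - 0.001995 = 0.001389 mol in a total volume of 0.03897 L.
[OH^-] = 0.001389/0.03897 = 0.03565 M, so pOH = 1.45 and pH = 14.00 - 1.45 = 12.55.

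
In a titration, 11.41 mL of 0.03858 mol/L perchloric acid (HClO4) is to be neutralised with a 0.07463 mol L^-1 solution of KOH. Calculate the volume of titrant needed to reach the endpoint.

n(HClO4) = 0.03858 mol/L x 0.01141 L = 0.0004402 mol.
At equivalence n(KOH) = n(HClO4) = 0.0004402 mol.
V(KOH) = 0.0004402 / 0.07463 = 0.005898 L = 5.90 mL.

5.90 mL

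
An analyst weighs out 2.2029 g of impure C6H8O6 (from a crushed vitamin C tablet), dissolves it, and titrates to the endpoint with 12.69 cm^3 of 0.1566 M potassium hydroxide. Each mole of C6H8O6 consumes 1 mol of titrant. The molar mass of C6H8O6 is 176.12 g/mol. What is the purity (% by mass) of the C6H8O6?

15.9%

n(KOH) = 0.1566 x 0.01269 = 0.001987 mol.
n(C6H8O6) = 0.001987 / 1 = 0.001987 mol.
mass of C6H8O6 = 0.001987 x 176.12 = 0.3500 g.
% purity = 0.3500 / 2.2029 x 100 = 15.9%.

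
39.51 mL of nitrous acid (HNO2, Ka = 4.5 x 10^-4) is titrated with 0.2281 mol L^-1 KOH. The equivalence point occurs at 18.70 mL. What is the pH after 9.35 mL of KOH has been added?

3.35

9.35 mL is exactly half the equivalence volume (18.70/2), i.e. the half-equivalence point.
There, n(HA) = n(A^-), so pH = pKa = -log(4.5 x 10^-4) = 3.35.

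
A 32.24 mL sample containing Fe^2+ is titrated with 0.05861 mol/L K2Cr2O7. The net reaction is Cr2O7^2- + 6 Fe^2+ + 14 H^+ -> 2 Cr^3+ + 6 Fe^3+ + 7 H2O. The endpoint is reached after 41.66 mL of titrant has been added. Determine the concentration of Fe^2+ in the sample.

0.454 M

n(K2Cr2O7) = 0.05861 x 0.04166 = 0.002442 mol.
From the balanced equation, 1 mol K2Cr2O7 reacts with 6 mol Fe^2+, so n(Fe^2+) = 0.002442 x 6/1 = 0.01465 mol.
[Fe^2+] = 0.01465 / 0.03224 L = 0.454 M.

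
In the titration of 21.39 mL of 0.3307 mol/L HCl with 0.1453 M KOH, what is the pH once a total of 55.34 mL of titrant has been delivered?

12.10

n(acid) = 0.3307 x 0.02139 = 0.007074 mol; n(KOH) added = 0.1453 x 0.05534 = 0.008041 mol.
Base is in excess by 0.008041 - 0.007074 = 0.0009672 mol in a total volume of 0.07673 L.
[OH^-] = 0.0009672/0.07673 = 0.01261 M, so pOH = 1.90 and pH = 14.00 - 1.90 = 12.10.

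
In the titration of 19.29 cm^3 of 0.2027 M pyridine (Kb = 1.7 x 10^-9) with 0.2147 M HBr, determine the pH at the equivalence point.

3.11

n(C5H5N) = 0.2027 x 0.01929 = 0.003910 mol; V(HBr) at equivalence = 0.003910/0.2147 = 0.01821 L.
At equivalence the base is fully converted to C5H5NH+; total volume = 0.03750 L, so [C5H5NH+] = 0.003910/0.03750 = 0.1043 M.
Ka(C5H5NH+) = Kw/Kb = 1.0e-14 / 1.7 x 10^-9 = 5.88e-6.
[H^+] = sqrt(Ka x [C5H5NH+]) = sqrt(5.88e-6 x 0.1043) = 0.000783 M.
pH = -log(0.000783) = 3.11.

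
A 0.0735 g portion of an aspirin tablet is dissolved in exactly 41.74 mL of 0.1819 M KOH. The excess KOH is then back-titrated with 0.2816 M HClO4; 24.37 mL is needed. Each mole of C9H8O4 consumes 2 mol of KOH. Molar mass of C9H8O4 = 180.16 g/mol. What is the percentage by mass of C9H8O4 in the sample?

Total n(KOH) added = 0.1819 x 0.04174 = 0.007593 mol.
n(HClO4) used = 0.2816 x 0.02437 = 0.006863 mol, which equals the excess n(KOH).
So n(KOH) consumed by the sample = 0.007593 - 0.006863 = 0.0007299 mol.
n(C9H8O4) = 0.0007299 / 2 = 0.0003650 mol.
mass C9H8O4 = 0.0003650 x 180.16 = 0.06575 g, so %C9H8O4 = 0.06575/0.0735 x 100 = 89.5%.

89.5%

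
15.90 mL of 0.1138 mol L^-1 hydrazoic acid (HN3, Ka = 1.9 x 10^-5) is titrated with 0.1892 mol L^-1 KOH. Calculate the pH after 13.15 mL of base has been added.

n(acid) = 0.1138 x 0.01590 = 0.001809 mol; n(KOH) added = 0.1892 x 0.01315 = 0.002488 mol.
Base is in excess by 0.002488 - 0.001809 = 0.0006786 mol in a total volume of 0.02905 L.
[OH^-] = 0.0006786/0.02905 = 0.02336 M, so pOH = 1.63 and pH = 14.00 - 1.63 = 12.37.

12.37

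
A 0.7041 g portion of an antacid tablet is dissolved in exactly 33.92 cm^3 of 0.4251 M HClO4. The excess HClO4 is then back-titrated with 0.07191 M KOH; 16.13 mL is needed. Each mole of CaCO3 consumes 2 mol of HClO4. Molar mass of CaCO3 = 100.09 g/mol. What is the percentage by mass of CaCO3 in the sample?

94.2%

Total n(HClO4) added = 0.4251 x 0.03392 = 0.01442 mol.
n(KOH) used = 0.07191 x 0.01613 = 0.001160 mol, which equals the excess n(HClO4).
So n(HClO4) consumed by the sample = 0.01442 - 0.001160 = 0.01326 mol.
n(CaCO3) = 0.01326 / 2 = 0.006630 mol.
mass CaCO3 = 0.006630 x 100.09 = 0.6636 g, so %CaCO3 = 0.6636/0.7041 x 100 = 94.2%.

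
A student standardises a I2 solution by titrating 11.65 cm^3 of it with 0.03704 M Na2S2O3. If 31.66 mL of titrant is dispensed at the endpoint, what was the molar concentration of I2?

n(Na2S2O3) = 0.03704 x 0.03166 = 0.001173 mol.
From the balanced equation, 2 mol Na2S2O3 reacts with 1 mol I2, so n(I2) = 0.001173 x 1/2 = 0.0005863 mol.
[I2] = 0.0005863 / 0.01165 L = 0.0503 M.

0.0503 M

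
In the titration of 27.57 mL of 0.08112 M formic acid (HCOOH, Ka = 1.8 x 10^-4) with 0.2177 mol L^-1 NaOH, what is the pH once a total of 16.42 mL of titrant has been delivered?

12.48

n(acid) = 0.08112 x 0.02757 = 0.002236 mol; n(NaOH) added = 0.2177 x 0.01642 = 0.003575 mol.
Base is in excess by 0.003575 - 0.002236 = 0.001338 mol in a total volume of 0.04399 L.
[OH^-] = 0.001338/0.04399 = 0.03042 M, so pOH = 1.52 and pH = 14.00 - 1.52 = 12.48.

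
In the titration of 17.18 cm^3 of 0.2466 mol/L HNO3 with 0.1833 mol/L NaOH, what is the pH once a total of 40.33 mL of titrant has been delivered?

n(acid) = 0.2466 x 0.01718 = 0.004237 mol; n(NaOH) added = 0.1833 x 0.04033 = 0.007392 mol.
Base is in excess by 0.007392 - 0.004237 = 0.003156 mol in a total volume of 0.05751 L.
[OH^-] = 0.003156/0.05751 = 0.05488 M, so pOH = 1.26 and pH = 14.00 - 1.26 = 12.74.

12.74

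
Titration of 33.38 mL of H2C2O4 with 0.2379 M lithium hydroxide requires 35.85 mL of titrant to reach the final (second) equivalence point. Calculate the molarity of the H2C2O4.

0.128 M

n(LiOH) = 0.2379 x 0.03585 = 0.008529 mol.
At the final (second) equivalence point, 2 mol OH^- react per mol H2C2O4, so n(H2C2O4) = 0.008529 / 2 = 0.004264 mol.
[H2C2O4] = 0.004264 / 0.03338 L = 0.128 M.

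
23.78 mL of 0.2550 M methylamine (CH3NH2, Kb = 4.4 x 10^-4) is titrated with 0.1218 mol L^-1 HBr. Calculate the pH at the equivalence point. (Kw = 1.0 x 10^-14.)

5.86

n(CH3NH2) = 0.2550 x 0.02378 = 0.006064 mol; V(HBr) at equivalence = 0.006064/0.1218 = 0.04979 L.
At equivalence the base is fully converted to CH3NH3+; total volume = 0.07357 L, so [CH3NH3+] = 0.006064/0.07357 = 0.08243 M.
Ka(CH3NH3+) = Kw/Kb = 1.0e-14 / 4.4 x 10^-4 = 2.27e-11.
[H^+] = sqrt(Ka x [CH3NH3+]) = sqrt(2.27e-11 x 0.08243) = 1.37e-6 M.
pH = -log(1.37e-6) = 5.86.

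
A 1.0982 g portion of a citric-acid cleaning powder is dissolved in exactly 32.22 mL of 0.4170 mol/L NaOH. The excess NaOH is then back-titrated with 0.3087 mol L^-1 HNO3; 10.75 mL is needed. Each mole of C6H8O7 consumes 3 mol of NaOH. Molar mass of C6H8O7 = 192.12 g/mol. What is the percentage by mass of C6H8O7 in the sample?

59.0%

Total n(NaOH) added = 0.4170 x 0.03222 = 0.01344 mol.
n(HNO3) used = 0.3087 x 0.01075 = 0.003319 mol, which equals the excess n(NaOH).
So n(NaOH) consumed by the sample = 0.01344 - 0.003319 = 0.01012 mol.
n(C6H8O7) = 0.01012 / 3 = 0.003372 mol.
mass C6H8O7 = 0.003372 x 192.12 = 0.6479 g, so %C6H8O7 = 0.6479/1.0982 x 100 = 59.0%.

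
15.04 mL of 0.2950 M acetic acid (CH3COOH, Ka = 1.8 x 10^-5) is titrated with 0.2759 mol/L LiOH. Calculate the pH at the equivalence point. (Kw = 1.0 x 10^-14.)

n(CH3COOH) = 0.2950 x 0.01504 = 0.004437 mol; V(LiOH) at equivalence = 0.004437/0.2759 = 0.01608 L.
At equivalence all the acid is converted to CH3COO-; total volume = 0.01504 + 0.01608 = 0.03112 L, so [CH3COO-] = 0.004437/0.03112 = 0.1426 M.
Kb = Kw/Ka = 1.0e-14 / 1.8 x 10^-5 = 5.56e-10.
[OH^-] = sqrt(Kb x [CH3COO-]) = sqrt(5.56e-10 x 0.1426) = 8.90e-6 M.
pOH = 5.05, so pH = 14.00 - 5.05 = 8.95.

8.95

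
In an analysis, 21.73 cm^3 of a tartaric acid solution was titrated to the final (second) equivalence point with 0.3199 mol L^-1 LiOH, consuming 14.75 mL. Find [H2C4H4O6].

0.109 M

n(LiOH) = 0.3199 x 0.01475 = 0.004719 mol.
At the final (second) equivalence point, 2 mol OH^- react per mol H2C4H4O6, so n(H2C4H4O6) = 0.004719 / 2 = 0.002359 mol.
[H2C4H4O6] = 0.002359 / 0.02173 L = 0.109 M.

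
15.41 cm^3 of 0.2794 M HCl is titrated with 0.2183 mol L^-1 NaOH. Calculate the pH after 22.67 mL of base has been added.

n(acid) = 0.2794 x 0.01541 = 0.004306 mol; n(NaOH) added = 0.2183 x 0.02267 = 0.004949 mol.
Base is in excess by 0.004949 - 0.004306 = 0.0006433 mol in a total volume of 0.03808 L.
[OH^-] = 0.0006433/0.03808 = 0.01689 M, so pOH = 1.77 and pH = 14.00 - 1.77 = 12.23.

12.23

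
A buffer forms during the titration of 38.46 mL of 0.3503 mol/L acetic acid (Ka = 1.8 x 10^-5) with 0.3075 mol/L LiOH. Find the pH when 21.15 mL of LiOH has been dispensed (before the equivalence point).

4.71

Initial n(CH3COOH) = 0.3503 x 0.03846 = 0.01347 mol.
n(LiOH) added = 0.3075 x 0.02115 = 0.006504 mol, converting that many moles of CH3COOH to CH3COO-.
Remaining n(CH3COOH) = 0.006969 mol; n(CH3COO-) = 0.006504 mol.
By Henderson-Hasselbalch, pH = pKa + log([A^-]/[HA]) = 4.74 + log(0.006504/0.006969) = 4.74 + (-0.03) = 4.71.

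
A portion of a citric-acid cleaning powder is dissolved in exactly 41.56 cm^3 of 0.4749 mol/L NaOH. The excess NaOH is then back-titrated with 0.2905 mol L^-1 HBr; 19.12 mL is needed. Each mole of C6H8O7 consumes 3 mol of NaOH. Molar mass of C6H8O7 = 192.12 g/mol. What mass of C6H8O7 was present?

Total n(NaOH) added = 0.4749 x 0.04156 = 0.01974 mol.
n(HBr) used = 0.2905 x 0.01912 = 0.005554 mol, which equals the excess n(NaOH).
So n(NaOH) consumed by the sample = 0.01974 - 0.005554 = 0.01418 mol.
n(C6H8O7) = 0.01418 / 3 = 0.004727 mol.
mass = 0.004727 mol x 192.12 g/mol = 0.908 g.

0.908 g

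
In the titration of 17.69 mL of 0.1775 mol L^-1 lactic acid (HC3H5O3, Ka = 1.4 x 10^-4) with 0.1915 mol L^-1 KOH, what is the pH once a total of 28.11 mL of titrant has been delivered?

12.69

n(acid) = 0.1775 x 0.01769 = 0.003140 mol; n(KOH) added = 0.1915 x 0.02811 = 0.005383 mol.
Base is in excess by 0.005383 - 0.003140 = 0.002243 mol in a total volume of 0.04580 L.
[OH^-] = 0.002243/0.04580 = 0.04898 M, so pOH = 1.31 and pH = 14.00 - 1.31 = 12.69.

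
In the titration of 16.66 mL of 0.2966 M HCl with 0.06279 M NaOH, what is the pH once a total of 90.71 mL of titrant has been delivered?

11.85

n(acid) = 0.2966 x 0.01666 = 0.004941 mol; n(NaOH) added = 0.06279 x 0.09071 = 0.005696 mol.
Base is in excess by 0.005696 - 0.004941 = 0.0007543 mol in a total volume of 0.1074 L.
[OH^-] = 0.0007543/0.1074 = 0.007025 M, so pOH = 2.15 and pH = 14.00 - 2.15 = 11.85.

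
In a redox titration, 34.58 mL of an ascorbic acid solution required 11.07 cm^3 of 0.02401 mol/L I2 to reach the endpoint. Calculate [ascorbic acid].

n(I2) = 0.02401 x 0.01107 = 0.0002658 mol.
From the balanced equation, 1 mol I2 reacts with 1 mol ascorbic acid, so n(ascorbic acid) = 0.0002658 x 1/1 = 0.0002658 mol.
[ascorbic acid] = 0.0002658 / 0.03458 L = 0.00769 M.

0.00769 M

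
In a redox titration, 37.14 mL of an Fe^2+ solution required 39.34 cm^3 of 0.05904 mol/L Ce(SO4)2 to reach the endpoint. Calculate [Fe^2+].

0.0625 M

n(Ce(SO4)2) = 0.05904 x 0.03934 = 0.002323 mol.
From the balanced equation, 1 mol Ce(SO4)2 reacts with 1 mol Fe^2+, so n(Fe^2+) = 0.002323 x 1/1 = 0.002323 mol.
[Fe^2+] = 0.002323 / 0.03714 L = 0.0625 M.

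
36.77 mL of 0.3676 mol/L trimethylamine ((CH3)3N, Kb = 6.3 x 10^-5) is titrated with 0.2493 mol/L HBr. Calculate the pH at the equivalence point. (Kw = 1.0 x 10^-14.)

n((CH3)3N) = 0.3676 x 0.03677 = 0.01352 mol; V(HBr) at equivalence = 0.01352/0.2493 = 0.05422 L.
At equivalence the base is fully converted to (CH3)3NH+; total volume = 0.09099 L, so [(CH3)3NH+] = 0.01352/0.09099 = 0.1486 M.
Ka((CH3)3NH+) = Kw/Kb = 1.0e-14 / 6.3 x 10^-5 = 1.59e-10.
[H^+] = sqrt(Ka x [(CH3)3NH+]) = sqrt(1.59e-10 x 0.1486) = 4.86e-6 M.
pH = -log(4.86e-6) = 5.31.

5.31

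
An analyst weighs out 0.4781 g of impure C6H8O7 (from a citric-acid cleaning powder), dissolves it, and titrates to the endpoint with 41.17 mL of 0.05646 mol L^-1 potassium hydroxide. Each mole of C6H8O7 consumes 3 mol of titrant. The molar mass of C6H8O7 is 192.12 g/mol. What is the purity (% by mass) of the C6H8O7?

n(KOH) = 0.05646 x 0.04117 = 0.002324 mol.
n(C6H8O7) = 0.002324 / 3 = 0.0007748 mol.
mass of C6H8O7 = 0.0007748 x 192.12 = 0.1489 g.
% purity = 0.1489 / 0.4781 x 100 = 31.1%.

31.1%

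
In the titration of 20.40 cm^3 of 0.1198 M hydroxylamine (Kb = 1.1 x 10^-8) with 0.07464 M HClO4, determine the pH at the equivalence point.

n(NH2OH) = 0.1198 x 0.02040 = 0.002444 mol; V(HClO4) at equivalence = 0.002444/0.07464 = 0.03274 L.
At equivalence the base is fully converted to NH3OH+; total volume = 0.05314 L, so [NH3OH+] = 0.002444/0.05314 = 0.04599 M.
Ka(NH3OH+) = Kw/Kb = 1.0e-14 / 1.1 x 10^-8 = 9.09e-7.
[H^+] = sqrt(Ka x [NH3OH+]) = sqrt(9.09e-7 x 0.04599) = 0.000204 M.
pH = -log(0.000204) = 3.69.

3.69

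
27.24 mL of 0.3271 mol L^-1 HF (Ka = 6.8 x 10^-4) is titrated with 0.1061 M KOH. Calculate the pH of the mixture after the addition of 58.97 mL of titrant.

Initial n(HF) = 0.3271 x 0.02724 = 0.008910 mol.
n(KOH) added = 0.1061 x 0.05897 = 0.006257 mol, converting that many moles of HF to F-.
Remaining n(HF) = 0.002653 mol; n(F-) = 0.006257 mol.
By Henderson-Hasselbalch, pH = pKa + log([A^-]/[HA]) = 3.17 + log(0.006257/0.002653) = 3.17 + (+0.37) = 3.54.

3.54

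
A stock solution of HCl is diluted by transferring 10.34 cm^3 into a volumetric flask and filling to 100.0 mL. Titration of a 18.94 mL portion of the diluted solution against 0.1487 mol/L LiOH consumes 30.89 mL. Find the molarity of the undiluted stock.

n(LiOH) = 0.1487 x 0.03089 = 0.004593 mol.
n(HCl) in the aliquot = 0.004593 mol.
[diluted HCl] = 0.004593 / 0.01894 = 0.2425 M.
Dilution factor = 100.0/10.34 = 9.671, so [stock] = 0.2425 x 9.671 = 2.35 M.

2.35 M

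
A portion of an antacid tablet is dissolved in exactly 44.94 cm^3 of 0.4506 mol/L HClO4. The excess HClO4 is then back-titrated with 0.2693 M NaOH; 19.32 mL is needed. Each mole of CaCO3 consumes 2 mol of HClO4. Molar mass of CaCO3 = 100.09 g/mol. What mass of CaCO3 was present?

0.753 g

Total n(HClO4) added = 0.4506 x 0.04494 = 0.02025 mol.
n(NaOH) used = 0.2693 x 0.01932 = 0.005203 mol, which equals the excess n(HClO4).
So n(HClO4) consumed by the sample = 0.02025 - 0.005203 = 0.01505 mol.
n(CaCO3) = 0.01505 / 2 = 0.007524 mol.
mass = 0.007524 mol x 100.09 g/mol = 0.753 g.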